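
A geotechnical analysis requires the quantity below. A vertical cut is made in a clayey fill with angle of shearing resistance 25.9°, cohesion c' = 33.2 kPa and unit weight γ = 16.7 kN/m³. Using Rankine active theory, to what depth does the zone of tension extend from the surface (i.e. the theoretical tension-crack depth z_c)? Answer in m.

6.35 m

K_a = tan²(45° − 25.9°/2) = 0.3920; √K_a = 0.6261.
The active pressure is zero where K_a γ z = 2c√K_a, so z_c = 2c/(γ√K_a) = 2×33.2/(16.7×0.6261) = 6.351 m.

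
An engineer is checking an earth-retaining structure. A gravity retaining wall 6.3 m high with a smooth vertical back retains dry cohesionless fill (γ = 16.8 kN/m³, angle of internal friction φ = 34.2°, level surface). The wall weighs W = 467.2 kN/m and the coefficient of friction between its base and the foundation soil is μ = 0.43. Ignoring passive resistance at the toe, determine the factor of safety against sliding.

2.15

K_a = tan²(45° − 34.2°/2) = 0.2803.
P_a = ½K_aγH² = 0.5×0.2803×16.8×6.3² = 93.46 kN/m, acting at H/3 = 2.100 m above the base.
FS_sliding = μW / P_a = 0.43×467.2 / 93.46 = 2.149.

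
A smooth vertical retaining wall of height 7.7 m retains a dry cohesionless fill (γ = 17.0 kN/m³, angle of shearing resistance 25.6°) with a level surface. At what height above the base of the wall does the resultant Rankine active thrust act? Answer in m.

K_a = 0.3966.
The pressure distribution is triangular, so the resultant acts at H/3 above the base = 7.7/3 = 2.567 m.

2.57 m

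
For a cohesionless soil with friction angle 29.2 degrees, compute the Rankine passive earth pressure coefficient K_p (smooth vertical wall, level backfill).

K_p = (1 + sin φ)/(1 − sin φ) = tan²(45° + 29.2°/2) = 2.905.

2.91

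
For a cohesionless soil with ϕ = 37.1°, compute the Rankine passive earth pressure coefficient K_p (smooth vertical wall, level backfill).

K_p = (1 + sin φ)/(1 − sin φ) = tan²(45° + 37.1°/2) = 4.040.

4.04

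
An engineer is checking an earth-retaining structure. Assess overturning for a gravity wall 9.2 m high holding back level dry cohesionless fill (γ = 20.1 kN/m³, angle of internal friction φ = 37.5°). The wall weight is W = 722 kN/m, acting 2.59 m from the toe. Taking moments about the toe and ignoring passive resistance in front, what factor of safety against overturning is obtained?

2.95

K_a = tan²(45° − 37.5°/2) = 0.2432.
P_a = ½K_aγH² = 0.5×0.2432×20.1×9.2² = 206.9 kN/m, acting at H/3 = 3.067 m above the base.
Overturning moment M_o = P_a × H/3 = 206.9 × 3.067 = 634.4.
Resisting moment M_r = W × 2.59 = 722 × 2.59 = 1870.
FS_overturning = M_r/M_o = 1870/634.4 = 2.948.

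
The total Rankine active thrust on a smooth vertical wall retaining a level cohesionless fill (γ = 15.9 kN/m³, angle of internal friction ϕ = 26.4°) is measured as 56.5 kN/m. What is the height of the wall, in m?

K_a = 0.3844. P_a = ½ K_a γ H² ⇒ H = √(2P_a/(K_a γ)).
H = √(2×56.5/(0.3844×15.9)) = 4.300 m.

4.30 m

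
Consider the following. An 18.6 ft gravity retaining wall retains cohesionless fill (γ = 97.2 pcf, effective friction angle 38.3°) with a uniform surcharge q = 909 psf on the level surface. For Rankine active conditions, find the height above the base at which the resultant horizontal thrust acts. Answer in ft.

7.75 ft

K_a = 0.2347.
Triangular part P₁ = ½K_aγH² = 3947 at H/3 = 6.200 ft; rectangular part P₂ = K_a q H = 3969 at H/2 = 9.300 ft.
ȳ = (P₁·6.200 + P₂·9.300)/(P₁+P₂) = 7.754 ft.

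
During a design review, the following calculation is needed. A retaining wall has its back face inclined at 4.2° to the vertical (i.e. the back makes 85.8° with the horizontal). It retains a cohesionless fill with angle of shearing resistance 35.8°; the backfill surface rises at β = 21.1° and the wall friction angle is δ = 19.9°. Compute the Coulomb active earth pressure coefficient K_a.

0.360

K_a = sin²(α+φ) / [sin²α · sin(α−δ) · (1 + √{sin(φ+δ)sin(φ−β) / (sin(α−δ)sin(α+β))})²].
With α = 85.8°, φ = 35.8°, δ = 19.9°, β = 21.1°: K_a = 0.3599.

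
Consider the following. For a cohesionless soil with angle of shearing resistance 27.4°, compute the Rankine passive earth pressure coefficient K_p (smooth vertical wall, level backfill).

K_p = (1 + sin φ)/(1 − sin φ) = tan²(45° + 27.4°/2) = 2.705.

2.71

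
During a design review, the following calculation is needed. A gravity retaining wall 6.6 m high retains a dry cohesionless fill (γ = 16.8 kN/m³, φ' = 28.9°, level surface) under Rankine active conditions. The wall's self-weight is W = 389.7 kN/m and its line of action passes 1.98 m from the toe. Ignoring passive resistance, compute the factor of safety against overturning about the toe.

K_a = tan²(45° − 28.9°/2) = 0.3484.
P_a = ½K_aγH² = 0.5×0.3484×16.8×6.6² = 127.5 kN/m, acting at H/3 = 2.200 m above the base.
Overturning moment M_o = P_a × H/3 = 127.5 × 2.200 = 280.4.
Resisting moment M_r = W × 1.98 = 389.7 × 1.98 = 771.6.
FS_overturning = M_r/M_o = 771.6/280.4 = 2.752.

2.75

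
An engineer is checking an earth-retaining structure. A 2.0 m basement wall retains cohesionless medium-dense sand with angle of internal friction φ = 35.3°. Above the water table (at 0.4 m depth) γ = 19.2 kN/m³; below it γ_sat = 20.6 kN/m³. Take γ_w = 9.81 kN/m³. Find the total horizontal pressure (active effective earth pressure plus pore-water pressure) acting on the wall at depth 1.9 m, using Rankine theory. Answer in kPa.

21.1 kPa

K_a = (1 − sin φ)/(1 + sin φ) = 0.2675.
γ' = 20.6 − 9.81 = 10.79 kN/m³.
Effective vertical stress at 1.9 m: σ'_v = 19.2×0.4 + 10.79×1.50 = 23.87 kPa.
σ'_h = K_a σ'_v = 0.2675 × 23.87 = 6.385 kPa; u = γ_w × 1.50 = 14.71 kPa.
Total σ_h = 6.385 + 14.71 = 21.10 kPa.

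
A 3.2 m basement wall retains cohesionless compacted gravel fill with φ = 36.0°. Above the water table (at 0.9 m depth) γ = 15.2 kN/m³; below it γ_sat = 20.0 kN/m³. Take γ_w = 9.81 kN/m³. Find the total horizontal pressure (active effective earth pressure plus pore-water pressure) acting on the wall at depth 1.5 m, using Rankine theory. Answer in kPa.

11.0 kPa

K_a = (1 − sin φ)/(1 + sin φ) = 0.2596.
γ' = 20.0 − 9.81 = 10.19 kN/m³.
Effective vertical stress at 1.5 m: σ'_v = 15.2×0.9 + 10.19×0.600 = 19.79 kPa.
σ'_h = K_a σ'_v = 0.2596 × 19.79 = 5.139 kPa; u = γ_w × 0.600 = 5.886 kPa.
Total σ_h = 5.139 + 5.886 = 11.02 kPa.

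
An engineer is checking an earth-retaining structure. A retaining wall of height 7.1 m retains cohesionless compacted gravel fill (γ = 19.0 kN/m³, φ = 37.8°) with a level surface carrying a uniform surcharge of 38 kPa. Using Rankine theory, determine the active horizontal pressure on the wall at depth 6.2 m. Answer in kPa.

37.4 kPa

K_a = (1 − sin φ)/(1 + sin φ) = 0.2400.
σ_v = γz + q = 19.0 × 6.2 + 38 = 155.8 kPa.
σ_h = K_a σ_v = 0.2400 × 155.8 = 37.39 kPa.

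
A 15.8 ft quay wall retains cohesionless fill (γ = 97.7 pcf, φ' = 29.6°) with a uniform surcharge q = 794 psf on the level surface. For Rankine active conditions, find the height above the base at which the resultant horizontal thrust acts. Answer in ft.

K_a = 0.3387.
Triangular part P₁ = ½K_aγH² = 4131 at H/3 = 5.267 ft; rectangular part P₂ = K_a q H = 4250 at H/2 = 7.900 ft.
ȳ = (P₁·5.267 + P₂·7.900)/(P₁+P₂) = 6.602 ft.

6.60 ft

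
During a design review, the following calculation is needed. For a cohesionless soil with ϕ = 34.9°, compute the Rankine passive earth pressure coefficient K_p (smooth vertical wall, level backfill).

3.67

K_p = (1 + sin φ)/(1 − sin φ) = tan²(45° + 34.9°/2) = 3.674.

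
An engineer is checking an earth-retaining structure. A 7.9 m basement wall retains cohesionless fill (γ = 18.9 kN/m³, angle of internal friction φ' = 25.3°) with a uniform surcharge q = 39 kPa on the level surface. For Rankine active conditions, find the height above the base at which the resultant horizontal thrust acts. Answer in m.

K_a = 0.4012.
Triangular part P₁ = ½K_aγH² = 236.6 at H/3 = 2.633 m; rectangular part P₂ = K_a q H = 123.6 at H/2 = 3.950 m.
ȳ = (P₁·2.633 + P₂·3.950)/(P₁+P₂) = 3.085 m.

3.09 m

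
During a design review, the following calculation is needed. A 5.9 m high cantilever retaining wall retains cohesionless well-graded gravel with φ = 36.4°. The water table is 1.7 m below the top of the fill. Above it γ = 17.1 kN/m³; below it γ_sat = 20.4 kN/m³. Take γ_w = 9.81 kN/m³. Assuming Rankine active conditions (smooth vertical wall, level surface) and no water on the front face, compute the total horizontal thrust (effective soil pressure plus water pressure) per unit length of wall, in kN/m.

K_a = tan²(45° − φ/2) = 0.2552.
γ' = 20.4 − 9.81 = 10.59 kN/m³. Depth below WT = 4.2 m.
σ'_h at WT = K_a γ d_w = 7.418 kPa; at base = 7.418 + K_a γ' × 4.2 = 18.77 kPa.
P₁ (0–1.7 m) = ½×7.418×1.7 = 6.305. P₂ (1.7–5.9 m) = ½(7.418+18.77)×4.2 = 54.99.
P_w = ½ γ_w h₂² = 0.5×9.81×4.2² = 86.52. Total = 6.305+54.99+86.52 = 147.8 kN/m.

148 kN/m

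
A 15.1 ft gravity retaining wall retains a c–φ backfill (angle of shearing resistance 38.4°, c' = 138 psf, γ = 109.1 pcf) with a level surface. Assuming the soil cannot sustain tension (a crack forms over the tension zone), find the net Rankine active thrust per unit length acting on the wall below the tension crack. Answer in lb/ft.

K_a = 0.2337; √K_a = 0.4834.
Tension-crack depth z_c = 2c/(γ√K_a) = 2×138/(109.1×0.4834) = 5.233 ft.
σ_a at base = K_a γ H − 2c√K_a = 0.2337×109.1×15.1 − 2×138×0.4834 = 251.6 psf.
P_a = ½ × 251.6 × (H − z_c) = 0.5×251.6×9.867 = 1241 lb/ft.

1240 lb/ft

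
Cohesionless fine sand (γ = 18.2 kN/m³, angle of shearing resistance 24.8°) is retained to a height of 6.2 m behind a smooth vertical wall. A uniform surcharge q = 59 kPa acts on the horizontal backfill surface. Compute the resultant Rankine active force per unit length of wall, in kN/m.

293 kN/m

K_a = tan²(45° − φ/2) = 0.4090.
Soil triangle: ½ K_a γ H² = 0.5×0.4090×18.2×6.2² = 143.1 kN/m.
Surcharge rectangle: K_a q H = 0.4090×59×6.2 = 149.6 kN/m.
Total = 143.1 + 149.6 = 292.7 kN/m.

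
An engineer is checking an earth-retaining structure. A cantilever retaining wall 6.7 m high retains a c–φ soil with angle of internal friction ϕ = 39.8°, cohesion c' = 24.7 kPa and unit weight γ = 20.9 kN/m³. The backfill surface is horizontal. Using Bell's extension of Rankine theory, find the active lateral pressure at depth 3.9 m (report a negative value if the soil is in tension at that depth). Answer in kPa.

-5.25 kPa

K_a = (1 − sin φ)/(1 + sin φ) = 0.2194.
σ_a = K_a γ z − 2c√K_a = 0.2194×20.9×3.9 − 2×24.7×0.4684 = -5.255 kPa.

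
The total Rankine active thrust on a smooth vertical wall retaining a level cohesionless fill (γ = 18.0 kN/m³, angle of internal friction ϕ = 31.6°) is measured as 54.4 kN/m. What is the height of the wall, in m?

4.40 m

K_a = 0.3123. P_a = ½ K_a γ H² ⇒ H = √(2P_a/(K_a γ)).
H = √(2×54.4/(0.3123×18.0)) = 4.399 m.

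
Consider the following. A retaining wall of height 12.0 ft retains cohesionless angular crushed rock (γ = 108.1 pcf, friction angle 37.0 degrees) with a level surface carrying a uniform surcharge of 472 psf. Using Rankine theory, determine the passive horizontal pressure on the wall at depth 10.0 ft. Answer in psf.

6250 psf

K_p = (1 + sin φ)/(1 − sin φ) = 4.023.
σ_v = γz + q = 108.1 × 10.0 + 472 = 1553 psf.
σ_h = K_p σ_v = 4.023 × 1553 = 6247 psf.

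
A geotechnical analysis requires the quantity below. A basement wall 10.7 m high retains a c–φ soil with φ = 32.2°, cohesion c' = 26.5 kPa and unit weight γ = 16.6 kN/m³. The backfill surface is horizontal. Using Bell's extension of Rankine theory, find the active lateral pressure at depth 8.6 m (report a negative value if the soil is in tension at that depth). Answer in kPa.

K_a = (1 − sin φ)/(1 + sin φ) = 0.3047.
σ_a = K_a γ z − 2c√K_a = 0.3047×16.6×8.6 − 2×26.5×0.5520 = 14.25 kPa.

14.2 kPa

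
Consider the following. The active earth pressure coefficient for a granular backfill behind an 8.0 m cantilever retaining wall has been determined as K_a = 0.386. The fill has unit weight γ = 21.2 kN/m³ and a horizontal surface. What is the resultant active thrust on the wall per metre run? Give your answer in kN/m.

P = ½ K_a γ H² = 0.5 × 0.386 × 21.2 × 8.0² = 261.9 kN/m.

262 kN/m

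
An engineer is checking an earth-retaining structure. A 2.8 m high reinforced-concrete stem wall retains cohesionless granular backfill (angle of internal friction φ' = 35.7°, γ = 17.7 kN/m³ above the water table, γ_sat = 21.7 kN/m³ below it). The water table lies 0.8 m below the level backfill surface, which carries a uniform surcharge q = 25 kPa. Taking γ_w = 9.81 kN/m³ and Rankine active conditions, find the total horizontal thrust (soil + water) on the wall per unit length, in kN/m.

53.2 kN/m

K_a = tan²(45° − φ/2) = 0.2630.
γ' = 21.7 − 9.81 = 11.89 kN/m³. h₂ = H − d_w = 2.0 m.
σ'_h: at surface K_a·q = 6.575; at WT K_a(q+γd_w) = 10.30; at base K_a(q+γd_w+γ'h₂) = 16.55 kPa.
P₁ = ½(6.575+10.30)×0.8 = 6.749; P₂ = ½(10.30+16.55)×2.0 = 26.85; P_w = ½γ_w h₂² = 19.62.
Total = 6.749+26.85+19.62 = 53.22 kN/m.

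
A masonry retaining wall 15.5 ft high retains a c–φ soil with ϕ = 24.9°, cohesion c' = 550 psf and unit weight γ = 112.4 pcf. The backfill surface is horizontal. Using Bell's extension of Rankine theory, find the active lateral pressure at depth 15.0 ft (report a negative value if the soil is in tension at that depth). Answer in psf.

K_a = (1 − sin φ)/(1 + sin φ) = 0.4074.
σ_a = K_a γ z − 2c√K_a = 0.4074×112.4×15.0 − 2×550×0.6383 = -15.21 psf.

-15.2 psf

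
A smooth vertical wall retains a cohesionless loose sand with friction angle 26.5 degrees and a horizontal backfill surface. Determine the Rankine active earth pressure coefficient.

0.383

K_a = (1 − sin φ)/(1 + sin φ) = (1 − sin 26.5°)/(1 + sin 26.5°) = 0.3829.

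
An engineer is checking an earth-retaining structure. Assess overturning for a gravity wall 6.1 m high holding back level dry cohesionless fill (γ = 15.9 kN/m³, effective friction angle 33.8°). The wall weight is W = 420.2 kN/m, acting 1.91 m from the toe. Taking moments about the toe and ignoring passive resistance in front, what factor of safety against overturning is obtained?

4.68

K_a = tan²(45° − 33.8°/2) = 0.2851.
P_a = ½K_aγH² = 0.5×0.2851×15.9×6.1² = 84.34 kN/m, acting at H/3 = 2.033 m above the base.
Overturning moment M_o = P_a × H/3 = 84.34 × 2.033 = 171.5.
Resisting moment M_r = W × 1.91 = 420.2 × 1.91 = 802.6.
FS_overturning = M_r/M_o = 802.6/171.5 = 4.680.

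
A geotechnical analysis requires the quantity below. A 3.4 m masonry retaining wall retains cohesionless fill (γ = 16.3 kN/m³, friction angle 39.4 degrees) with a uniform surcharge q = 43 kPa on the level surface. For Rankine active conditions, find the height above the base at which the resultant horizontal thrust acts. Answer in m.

K_a = 0.2234.
Triangular part P₁ = ½K_aγH² = 21.05 at H/3 = 1.133 m; rectangular part P₂ = K_a q H = 32.67 at H/2 = 1.700 m.
ȳ = (P₁·1.133 + P₂·1.700)/(P₁+P₂) = 1.478 m.

1.48 m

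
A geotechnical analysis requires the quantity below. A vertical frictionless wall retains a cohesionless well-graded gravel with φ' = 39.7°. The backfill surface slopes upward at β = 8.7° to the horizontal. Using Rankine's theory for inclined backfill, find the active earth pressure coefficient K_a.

0.226

K_a = cos β · (cos β − √(cos²β − cos²φ)) / (cos β + √(cos²β − cos²φ)).
cos β = 0.9885, cos φ = 0.7694, √(cos²β − cos²φ) = 0.6206.
K_a = 0.9885 × (0.9885 − 0.6206)/(0.9885 + 0.6206) = 0.2260.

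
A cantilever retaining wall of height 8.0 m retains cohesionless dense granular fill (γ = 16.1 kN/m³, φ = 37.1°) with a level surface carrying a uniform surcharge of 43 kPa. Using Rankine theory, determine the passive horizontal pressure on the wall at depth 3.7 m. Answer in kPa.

K_p = (1 + sin φ)/(1 − sin φ) = 4.040.
σ_v = γz + q = 16.1 × 3.7 + 43 = 102.6 kPa.
σ_h = K_p σ_v = 4.040 × 102.6 = 414.4 kPa.

414 kPa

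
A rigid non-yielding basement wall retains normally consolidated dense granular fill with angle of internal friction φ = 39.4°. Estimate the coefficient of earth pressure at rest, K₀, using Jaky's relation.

0.365

K₀ = 1 − sin φ' = 1 − sin 39.4° = 0.3653.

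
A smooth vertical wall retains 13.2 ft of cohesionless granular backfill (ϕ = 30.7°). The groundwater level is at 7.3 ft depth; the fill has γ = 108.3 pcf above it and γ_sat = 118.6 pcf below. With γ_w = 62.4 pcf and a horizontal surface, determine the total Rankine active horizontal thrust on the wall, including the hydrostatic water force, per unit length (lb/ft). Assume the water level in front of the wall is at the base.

K_a = tan²(45° − φ/2) = 0.3240.
γ' = 118.6 − 62.4 = 56.20 pcf. Depth below WT = 5.9 ft.
σ'_h at WT = K_a γ d_w = 256.2 psf; at base = 256.2 + K_a γ' × 5.9 = 363.6 psf.
P₁ (0–7.3 ft) = ½×256.2×7.3 = 935.0. P₂ (7.3–13.2 ft) = ½(256.2+363.6)×5.9 = 1828.
P_w = ½ γ_w h₂² = 0.5×62.4×5.9² = 1086. Total = 935.0+1828+1086 = 3849 lb/ft.

3850 lb/ft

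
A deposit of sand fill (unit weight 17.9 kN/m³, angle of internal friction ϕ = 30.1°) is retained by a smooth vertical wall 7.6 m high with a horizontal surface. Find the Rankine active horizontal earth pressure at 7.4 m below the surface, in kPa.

44.0 kPa

K_a = (1 − sin φ)/(1 + sin φ) = 0.3320.
σ_h = K_a γ z = 0.3320 × 17.9 × 7.4 = 43.98 kPa.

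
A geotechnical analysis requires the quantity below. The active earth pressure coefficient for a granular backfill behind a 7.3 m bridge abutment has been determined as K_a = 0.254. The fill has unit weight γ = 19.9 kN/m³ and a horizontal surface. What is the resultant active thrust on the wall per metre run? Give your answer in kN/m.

135 kN/m

P = ½ K_a γ H² = 0.5 × 0.254 × 19.9 × 7.3² = 134.7 kN/m.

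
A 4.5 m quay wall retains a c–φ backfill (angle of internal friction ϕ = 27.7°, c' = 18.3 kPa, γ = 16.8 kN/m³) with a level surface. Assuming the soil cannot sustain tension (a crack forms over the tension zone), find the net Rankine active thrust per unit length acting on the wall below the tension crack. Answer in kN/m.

K_a = 0.3653; √K_a = 0.6044.
Tension-crack depth z_c = 2c/(γ√K_a) = 2×18.3/(16.8×0.6044) = 3.604 m.
σ_a at base = K_a γ H − 2c√K_a = 0.3653×16.8×4.5 − 2×18.3×0.6044 = 5.497 kPa.
P_a = ½ × 5.497 × (H − z_c) = 0.5×5.497×0.8957 = 2.462 kN/m.

2.46 kN/m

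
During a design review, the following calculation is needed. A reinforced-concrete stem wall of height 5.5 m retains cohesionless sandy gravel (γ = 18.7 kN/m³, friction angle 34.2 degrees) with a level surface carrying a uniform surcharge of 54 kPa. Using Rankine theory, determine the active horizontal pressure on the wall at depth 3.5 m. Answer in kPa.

33.5 kPa

K_a = (1 − sin φ)/(1 + sin φ) = 0.2803.
σ_v = γz + q = 18.7 × 3.5 + 54 = 119.5 kPa.
σ_h = K_a σ_v = 0.2803 × 119.5 = 33.49 kPa.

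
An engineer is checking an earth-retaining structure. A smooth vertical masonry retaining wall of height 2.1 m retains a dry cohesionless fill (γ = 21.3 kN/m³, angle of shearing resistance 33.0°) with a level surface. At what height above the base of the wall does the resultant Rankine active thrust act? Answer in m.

K_a = 0.2948.
The pressure distribution is triangular, so the resultant acts at H/3 above the base = 2.1/3 = 0.7000 m.

0.700 m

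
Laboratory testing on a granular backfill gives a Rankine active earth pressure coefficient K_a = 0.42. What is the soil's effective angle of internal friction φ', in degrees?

24.1°

K_a = tan²(45° − φ/2) ⇒ 45° − φ/2 = arctan(√0.42) = 32.95°.
φ = 2(45° − 32.95°) = 24.11°.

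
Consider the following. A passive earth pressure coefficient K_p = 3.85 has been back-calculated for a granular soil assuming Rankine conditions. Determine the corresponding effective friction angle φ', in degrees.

36.0°

K_p = (1+sin φ)/(1−sin φ) ⇒ sin φ = (K_p − 1)/(K_p + 1) = 0.5876.
φ = arcsin(0.5876) = 35.99°.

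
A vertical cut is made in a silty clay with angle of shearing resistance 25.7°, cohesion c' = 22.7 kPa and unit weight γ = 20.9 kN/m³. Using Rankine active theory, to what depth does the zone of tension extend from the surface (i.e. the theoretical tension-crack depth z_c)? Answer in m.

K_a = tan²(45° − 25.7°/2) = 0.3950; √K_a = 0.6285.
The active pressure is zero where K_a γ z = 2c√K_a, so z_c = 2c/(γ√K_a) = 2×22.7/(20.9×0.6285) = 3.456 m.

3.46 m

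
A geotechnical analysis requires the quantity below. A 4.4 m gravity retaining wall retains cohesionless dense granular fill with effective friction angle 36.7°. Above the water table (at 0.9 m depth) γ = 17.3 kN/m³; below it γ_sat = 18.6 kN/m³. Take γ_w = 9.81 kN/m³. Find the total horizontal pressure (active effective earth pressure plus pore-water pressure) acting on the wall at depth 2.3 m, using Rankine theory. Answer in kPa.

K_a = (1 − sin φ)/(1 + sin φ) = 0.2519.
γ' = 18.6 − 9.81 = 8.790 kN/m³.
Effective vertical stress at 2.3 m: σ'_v = 17.3×0.9 + 8.790×1.40 = 27.88 kPa.
σ'_h = K_a σ'_v = 0.2519 × 27.88 = 7.021 kPa; u = γ_w × 1.40 = 13.73 kPa.
Total σ_h = 7.021 + 13.73 = 20.75 kPa.

20.8 kPa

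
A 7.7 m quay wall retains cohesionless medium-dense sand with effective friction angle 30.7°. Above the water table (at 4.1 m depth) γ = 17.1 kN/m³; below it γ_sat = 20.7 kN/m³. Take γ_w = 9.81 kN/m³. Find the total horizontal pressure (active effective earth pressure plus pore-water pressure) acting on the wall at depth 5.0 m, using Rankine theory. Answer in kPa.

K_a = (1 − sin φ)/(1 + sin φ) = 0.3240.
γ' = 20.7 − 9.81 = 10.89 kN/m³.
Effective vertical stress at 5.0 m: σ'_v = 17.1×4.1 + 10.89×0.900 = 79.91 kPa.
σ'_h = K_a σ'_v = 0.3240 × 79.91 = 25.89 kPa; u = γ_w × 0.900 = 8.829 kPa.
Total σ_h = 25.89 + 8.829 = 34.72 kPa.

34.7 kPa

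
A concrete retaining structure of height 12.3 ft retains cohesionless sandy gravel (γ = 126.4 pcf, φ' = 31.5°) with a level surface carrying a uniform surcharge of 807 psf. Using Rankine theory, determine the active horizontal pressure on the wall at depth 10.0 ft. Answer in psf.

K_a = (1 − sin φ)/(1 + sin φ) = 0.3136.
σ_v = γz + q = 126.4 × 10.0 + 807 = 2071 psf.
σ_h = K_a σ_v = 0.3136 × 2071 = 649.5 psf.

650 psf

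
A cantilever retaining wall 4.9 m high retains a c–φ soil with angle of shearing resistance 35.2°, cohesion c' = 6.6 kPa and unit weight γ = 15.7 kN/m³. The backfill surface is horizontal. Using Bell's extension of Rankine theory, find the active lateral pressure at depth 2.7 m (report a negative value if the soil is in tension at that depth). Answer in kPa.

4.55 kPa

K_a = (1 − sin φ)/(1 + sin φ) = 0.2687.
σ_a = K_a γ z − 2c√K_a = 0.2687×15.7×2.7 − 2×6.6×0.5184 = 4.547 kPa.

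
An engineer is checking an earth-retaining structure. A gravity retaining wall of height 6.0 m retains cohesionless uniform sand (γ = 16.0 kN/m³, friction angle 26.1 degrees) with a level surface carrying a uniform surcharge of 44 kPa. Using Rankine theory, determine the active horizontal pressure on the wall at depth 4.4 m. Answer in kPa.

44.5 kPa

K_a = (1 − sin φ)/(1 + sin φ) = 0.3889.
σ_v = γz + q = 16.0 × 4.4 + 44 = 114.4 kPa.
σ_h = K_a σ_v = 0.3889 × 114.4 = 44.50 kPa.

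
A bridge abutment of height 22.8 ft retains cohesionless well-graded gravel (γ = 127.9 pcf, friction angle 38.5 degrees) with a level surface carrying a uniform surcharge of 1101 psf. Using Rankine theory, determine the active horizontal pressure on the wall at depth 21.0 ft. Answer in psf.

K_a = (1 − sin φ)/(1 + sin φ) = 0.2327.
σ_v = γz + q = 127.9 × 21.0 + 1101 = 3787 psf.
σ_h = K_a σ_v = 0.2327 × 3787 = 881.0 psf.

881 psf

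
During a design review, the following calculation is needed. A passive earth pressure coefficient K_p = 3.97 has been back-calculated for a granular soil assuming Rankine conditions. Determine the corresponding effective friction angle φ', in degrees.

K_p = (1+sin φ)/(1−sin φ) ⇒ sin φ = (K_p − 1)/(K_p + 1) = 0.5976.
φ = arcsin(0.5976) = 36.70°.

36.7°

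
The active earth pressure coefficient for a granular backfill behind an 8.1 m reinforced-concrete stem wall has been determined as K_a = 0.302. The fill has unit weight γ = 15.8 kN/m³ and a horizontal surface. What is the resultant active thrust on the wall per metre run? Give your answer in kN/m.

157 kN/m

P = ½ K_a γ H² = 0.5 × 0.302 × 15.8 × 8.1² = 156.5 kN/m.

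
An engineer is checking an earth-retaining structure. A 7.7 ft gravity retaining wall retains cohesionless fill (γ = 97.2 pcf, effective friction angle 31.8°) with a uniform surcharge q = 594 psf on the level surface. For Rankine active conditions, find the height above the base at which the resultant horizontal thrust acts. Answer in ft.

3.35 ft

K_a = 0.3098.
Triangular part P₁ = ½K_aγH² = 892.7 at H/3 = 2.567 ft; rectangular part P₂ = K_a q H = 1417 at H/2 = 3.850 ft.
ȳ = (P₁·2.567 + P₂·3.850)/(P₁+P₂) = 3.354 ft.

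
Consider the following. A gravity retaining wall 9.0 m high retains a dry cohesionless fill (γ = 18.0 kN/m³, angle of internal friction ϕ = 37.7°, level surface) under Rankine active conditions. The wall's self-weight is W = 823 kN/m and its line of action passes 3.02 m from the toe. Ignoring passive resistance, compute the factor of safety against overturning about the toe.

K_a = tan²(45° − 37.7°/2) = 0.2411.
P_a = ½K_aγH² = 0.5×0.2411×18.0×9.0² = 175.7 kN/m, acting at H/3 = 3.000 m above the base.
Overturning moment M_o = P_a × H/3 = 175.7 × 3.000 = 527.2.
Resisting moment M_r = W × 3.02 = 823 × 3.02 = 2485.
FS_overturning = M_r/M_o = 2485/527.2 = 4.714.

4.71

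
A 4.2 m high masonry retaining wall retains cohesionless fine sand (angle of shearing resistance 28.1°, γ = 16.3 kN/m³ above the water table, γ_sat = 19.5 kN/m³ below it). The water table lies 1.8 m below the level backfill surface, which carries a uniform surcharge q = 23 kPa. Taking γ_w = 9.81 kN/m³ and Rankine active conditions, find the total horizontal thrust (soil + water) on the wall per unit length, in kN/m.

108 kN/m

K_a = tan²(45° − φ/2) = 0.3596.
γ' = 19.5 − 9.81 = 9.690 kN/m³. h₂ = H − d_w = 2.4 m.
σ'_h: at surface K_a·q = 8.271; at WT K_a(q+γd_w) = 18.82; at base K_a(q+γd_w+γ'h₂) = 27.18 kPa.
P₁ = ½(8.271+18.82)×1.8 = 24.38; P₂ = ½(18.82+27.18)×2.4 = 55.21; P_w = ½γ_w h₂² = 28.25.
Total = 24.38+55.21+28.25 = 107.8 kN/m.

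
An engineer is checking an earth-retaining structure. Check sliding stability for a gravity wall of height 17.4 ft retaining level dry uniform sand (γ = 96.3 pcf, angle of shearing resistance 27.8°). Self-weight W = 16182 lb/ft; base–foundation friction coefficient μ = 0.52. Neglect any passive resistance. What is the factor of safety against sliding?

1.59

K_a = tan²(45° − 27.8°/2) = 0.3639.
P_a = ½K_aγH² = 0.5×0.3639×96.3×17.4² = 5305 lb/ft, acting at H/3 = 5.800 ft above the base.
FS_sliding = μW / P_a = 0.52×16182 / 5305 = 1.586.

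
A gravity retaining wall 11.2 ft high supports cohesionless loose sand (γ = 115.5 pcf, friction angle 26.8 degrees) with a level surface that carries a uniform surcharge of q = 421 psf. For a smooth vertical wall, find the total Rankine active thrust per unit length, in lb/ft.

K_a = tan²(45° − φ/2) = 0.3785.
Soil triangle: ½ K_a γ H² = 0.5×0.3785×115.5×11.2² = 2742 lb/ft.
Surcharge rectangle: K_a q H = 0.3785×421×11.2 = 1785 lb/ft.
Total = 2742 + 1785 = 4526 lb/ft.

4530 lb/ft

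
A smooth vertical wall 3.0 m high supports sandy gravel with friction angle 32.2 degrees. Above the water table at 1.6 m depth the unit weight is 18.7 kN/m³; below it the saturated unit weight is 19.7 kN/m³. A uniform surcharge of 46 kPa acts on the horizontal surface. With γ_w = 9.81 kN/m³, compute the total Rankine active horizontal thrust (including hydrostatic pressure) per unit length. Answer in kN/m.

K_a = tan²(45° − φ/2) = 0.3047.
γ' = 19.7 − 9.81 = 9.890 kN/m³. h₂ = H − d_w = 1.4 m.
σ'_h: at surface K_a·q = 14.02; at WT K_a(q+γd_w) = 23.14; at base K_a(q+γd_w+γ'h₂) = 27.35 kPa.
P₁ = ½(14.02+23.14)×1.6 = 29.72; P₂ = ½(23.14+27.35)×1.4 = 35.34; P_w = ½γ_w h₂² = 9.614.
Total = 29.72+35.34+9.614 = 74.68 kN/m.

74.7 kN/m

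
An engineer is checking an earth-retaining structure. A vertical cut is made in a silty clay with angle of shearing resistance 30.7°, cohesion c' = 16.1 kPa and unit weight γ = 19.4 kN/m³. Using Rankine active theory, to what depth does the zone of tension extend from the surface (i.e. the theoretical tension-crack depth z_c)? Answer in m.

K_a = tan²(45° − 30.7°/2) = 0.3240; √K_a = 0.5692.
The active pressure is zero where K_a γ z = 2c√K_a, so z_c = 2c/(γ√K_a) = 2×16.1/(19.4×0.5692) = 2.916 m.

2.92 m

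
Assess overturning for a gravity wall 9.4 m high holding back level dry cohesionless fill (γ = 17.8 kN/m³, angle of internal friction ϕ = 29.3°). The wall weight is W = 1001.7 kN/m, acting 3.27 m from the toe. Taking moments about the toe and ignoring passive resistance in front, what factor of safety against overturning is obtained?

3.88

K_a = tan²(45° − 29.3°/2) = 0.3428.
P_a = ½K_aγH² = 0.5×0.3428×17.8×9.4² = 269.6 kN/m, acting at H/3 = 3.133 m above the base.
Overturning moment M_o = P_a × H/3 = 269.6 × 3.133 = 844.8.
Resisting moment M_r = W × 3.27 = 1001.7 × 3.27 = 3276.
FS_overturning = M_r/M_o = 3276/844.8 = 3.877.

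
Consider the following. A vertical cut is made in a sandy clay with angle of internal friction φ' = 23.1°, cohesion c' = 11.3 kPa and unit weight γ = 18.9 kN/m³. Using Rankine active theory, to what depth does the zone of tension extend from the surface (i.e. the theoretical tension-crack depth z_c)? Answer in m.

1.81 m

K_a = tan²(45° − 23.1°/2) = 0.4364; √K_a = 0.6606.
The active pressure is zero where K_a γ z = 2c√K_a, so z_c = 2c/(γ√K_a) = 2×11.3/(18.9×0.6606) = 1.810 m.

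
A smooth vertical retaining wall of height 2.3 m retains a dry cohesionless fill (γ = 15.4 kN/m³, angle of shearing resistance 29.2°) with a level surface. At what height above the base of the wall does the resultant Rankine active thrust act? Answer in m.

0.767 m

K_a = 0.3442.
The pressure distribution is triangular, so the resultant acts at H/3 above the base = 2.3/3 = 0.7667 m.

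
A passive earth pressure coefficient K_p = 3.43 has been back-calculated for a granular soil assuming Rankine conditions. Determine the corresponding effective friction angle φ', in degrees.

33.3°

K_p = (1+sin φ)/(1−sin φ) ⇒ sin φ = (K_p − 1)/(K_p + 1) = 0.5485.
φ = arcsin(0.5485) = 33.27°.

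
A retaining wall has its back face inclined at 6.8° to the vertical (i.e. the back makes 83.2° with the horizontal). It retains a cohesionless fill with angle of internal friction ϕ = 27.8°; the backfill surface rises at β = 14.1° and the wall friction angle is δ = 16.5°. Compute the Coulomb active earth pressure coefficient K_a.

K_a = sin²(α+φ) / [sin²α · sin(α−δ) · (1 + √{sin(φ+δ)sin(φ−β) / (sin(α−δ)sin(α+β))})²].
With α = 83.2°, φ = 27.8°, δ = 16.5°, β = 14.1°: K_a = 0.4732.

0.473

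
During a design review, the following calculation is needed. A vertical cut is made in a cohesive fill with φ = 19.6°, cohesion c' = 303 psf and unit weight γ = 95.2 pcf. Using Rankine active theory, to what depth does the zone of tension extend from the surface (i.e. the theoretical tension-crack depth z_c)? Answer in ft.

K_a = tan²(45° − 19.6°/2) = 0.4976; √K_a = 0.7054.
The active pressure is zero where K_a γ z = 2c√K_a, so z_c = 2c/(γ√K_a) = 2×303/(95.2×0.7054) = 9.024 ft.

9.02 ft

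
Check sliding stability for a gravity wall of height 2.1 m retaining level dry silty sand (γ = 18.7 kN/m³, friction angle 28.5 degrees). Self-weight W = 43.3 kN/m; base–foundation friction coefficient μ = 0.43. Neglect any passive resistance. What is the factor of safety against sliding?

K_a = tan²(45° − 28.5°/2) = 0.3540.
P_a = ½K_aγH² = 0.5×0.3540×18.7×2.1² = 14.59 kN/m, acting at H/3 = 0.7000 m above the base.
FS_sliding = μW / P_a = 0.43×43.3 / 14.59 = 1.276.

1.28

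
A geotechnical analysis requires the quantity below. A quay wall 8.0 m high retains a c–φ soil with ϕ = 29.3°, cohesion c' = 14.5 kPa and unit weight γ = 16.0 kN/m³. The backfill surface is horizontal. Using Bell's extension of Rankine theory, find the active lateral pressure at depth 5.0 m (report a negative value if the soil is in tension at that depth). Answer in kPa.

K_a = (1 − sin φ)/(1 + sin φ) = 0.3428.
σ_a = K_a γ z − 2c√K_a = 0.3428×16.0×5.0 − 2×14.5×0.5855 = 10.45 kPa.

10.4 kPa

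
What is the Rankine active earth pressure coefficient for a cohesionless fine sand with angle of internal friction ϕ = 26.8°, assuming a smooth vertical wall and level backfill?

0.378

K_a = tan²(45° − φ/2) = tan²(31.60°) = 0.3785.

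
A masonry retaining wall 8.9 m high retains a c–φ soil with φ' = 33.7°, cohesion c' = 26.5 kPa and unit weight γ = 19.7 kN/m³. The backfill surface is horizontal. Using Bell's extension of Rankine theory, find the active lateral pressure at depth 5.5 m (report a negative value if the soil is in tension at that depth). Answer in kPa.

2.66 kPa

K_a = (1 − sin φ)/(1 + sin φ) = 0.2863.
σ_a = K_a γ z − 2c√K_a = 0.2863×19.7×5.5 − 2×26.5×0.5351 = 2.662 kPa.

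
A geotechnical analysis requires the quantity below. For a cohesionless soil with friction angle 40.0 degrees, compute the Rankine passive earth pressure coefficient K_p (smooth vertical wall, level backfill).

4.60

K_p = (1 + sin φ)/(1 − sin φ) = tan²(45° + 40.0°/2) = 4.599.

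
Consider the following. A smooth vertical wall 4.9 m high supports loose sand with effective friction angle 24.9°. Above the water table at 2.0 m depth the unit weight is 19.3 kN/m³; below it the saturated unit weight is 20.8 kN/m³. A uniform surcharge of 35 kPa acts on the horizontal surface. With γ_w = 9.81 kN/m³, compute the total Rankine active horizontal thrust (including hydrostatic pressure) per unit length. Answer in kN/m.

K_a = tan²(45° − φ/2) = 0.4074.
γ' = 20.8 − 9.81 = 10.99 kN/m³. h₂ = H − d_w = 2.9 m.
σ'_h: at surface K_a·q = 14.26; at WT K_a(q+γd_w) = 29.99; at base K_a(q+γd_w+γ'h₂) = 42.97 kPa.
P₁ = ½(14.26+29.99)×2.0 = 44.25; P₂ = ½(29.99+42.97)×2.9 = 105.8; P_w = ½γ_w h₂² = 41.25.
Total = 44.25+105.8+41.25 = 191.3 kN/m.

191 kN/m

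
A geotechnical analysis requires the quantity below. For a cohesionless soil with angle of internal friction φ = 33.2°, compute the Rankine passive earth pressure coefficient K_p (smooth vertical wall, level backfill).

3.42

K_p = (1 + sin φ)/(1 − sin φ) = tan²(45° + 33.2°/2) = 3.421.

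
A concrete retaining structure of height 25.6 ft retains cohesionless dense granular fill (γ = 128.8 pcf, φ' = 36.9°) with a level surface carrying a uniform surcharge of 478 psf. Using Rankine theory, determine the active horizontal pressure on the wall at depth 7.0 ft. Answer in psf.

K_a = (1 − sin φ)/(1 + sin φ) = 0.2497.
σ_v = γz + q = 128.8 × 7.0 + 478 = 1380 psf.
σ_h = K_a σ_v = 0.2497 × 1380 = 344.4 psf.

344 psf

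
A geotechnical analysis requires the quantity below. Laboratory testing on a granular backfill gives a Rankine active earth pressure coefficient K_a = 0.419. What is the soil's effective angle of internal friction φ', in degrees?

K_a = tan²(45° − φ/2) ⇒ 45° − φ/2 = arctan(√0.419) = 32.92°.
φ = 2(45° − 32.92°) = 24.17°.

24.2°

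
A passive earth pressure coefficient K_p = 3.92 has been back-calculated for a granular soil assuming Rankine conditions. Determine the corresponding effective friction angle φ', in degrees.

36.4°

K_p = (1+sin φ)/(1−sin φ) ⇒ sin φ = (K_p − 1)/(K_p + 1) = 0.5935.
φ = arcsin(0.5935) = 36.41°.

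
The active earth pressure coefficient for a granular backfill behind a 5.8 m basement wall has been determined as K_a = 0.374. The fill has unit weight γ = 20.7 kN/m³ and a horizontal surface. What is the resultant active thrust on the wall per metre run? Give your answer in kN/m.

P = ½ K_a γ H² = 0.5 × 0.374 × 20.7 × 5.8² = 130.2 kN/m.

130 kN/m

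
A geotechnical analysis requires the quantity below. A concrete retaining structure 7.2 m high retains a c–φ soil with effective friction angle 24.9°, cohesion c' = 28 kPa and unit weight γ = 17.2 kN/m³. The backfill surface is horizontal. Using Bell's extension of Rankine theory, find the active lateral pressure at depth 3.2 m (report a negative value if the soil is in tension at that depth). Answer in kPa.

K_a = (1 − sin φ)/(1 + sin φ) = 0.4074.
σ_a = K_a γ z − 2c√K_a = 0.4074×17.2×3.2 − 2×28×0.6383 = -13.32 kPa.

-13.3 kPa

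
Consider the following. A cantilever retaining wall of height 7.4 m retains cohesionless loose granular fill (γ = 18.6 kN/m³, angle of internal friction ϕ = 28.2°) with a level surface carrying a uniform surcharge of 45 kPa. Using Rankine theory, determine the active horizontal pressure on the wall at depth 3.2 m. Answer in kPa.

K_a = (1 − sin φ)/(1 + sin φ) = 0.3582.
σ_v = γz + q = 18.6 × 3.2 + 45 = 104.5 kPa.
σ_h = K_a σ_v = 0.3582 × 104.5 = 37.44 kPa.

37.4 kPa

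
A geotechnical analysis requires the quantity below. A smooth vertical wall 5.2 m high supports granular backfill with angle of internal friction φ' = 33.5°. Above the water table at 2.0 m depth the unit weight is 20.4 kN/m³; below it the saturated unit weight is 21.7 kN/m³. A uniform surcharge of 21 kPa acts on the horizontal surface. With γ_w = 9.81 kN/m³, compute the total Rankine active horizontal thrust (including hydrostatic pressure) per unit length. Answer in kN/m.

149 kN/m

K_a = tan²(45° − φ/2) = 0.2887.
γ' = 21.7 − 9.81 = 11.89 kN/m³. h₂ = H − d_w = 3.2 m.
σ'_h: at surface K_a·q = 6.063; at WT K_a(q+γd_w) = 17.84; at base K_a(q+γd_w+γ'h₂) = 28.83 kPa.
P₁ = ½(6.063+17.84)×2.0 = 23.91; P₂ = ½(17.84+28.83)×3.2 = 74.67; P_w = ½γ_w h₂² = 50.23.
Total = 23.91+74.67+50.23 = 148.8 kN/m.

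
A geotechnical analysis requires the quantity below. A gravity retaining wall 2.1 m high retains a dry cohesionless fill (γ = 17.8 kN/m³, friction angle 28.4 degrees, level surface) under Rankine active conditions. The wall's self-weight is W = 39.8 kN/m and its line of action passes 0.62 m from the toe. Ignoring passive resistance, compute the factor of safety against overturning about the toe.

2.53

K_a = tan²(45° − 28.4°/2) = 0.3554.
P_a = ½K_aγH² = 0.5×0.3554×17.8×2.1² = 13.95 kN/m, acting at H/3 = 0.7000 m above the base.
Overturning moment M_o = P_a × H/3 = 13.95 × 0.7000 = 9.763.
Resisting moment M_r = W × 0.62 = 39.8 × 0.62 = 24.68.
FS_overturning = M_r/M_o = 24.68/9.763 = 2.527.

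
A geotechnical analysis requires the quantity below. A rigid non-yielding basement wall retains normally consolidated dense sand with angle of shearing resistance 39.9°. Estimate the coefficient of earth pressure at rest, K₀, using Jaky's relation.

0.359

K₀ = 1 − sin φ' = 1 − sin 39.9° = 0.3586.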